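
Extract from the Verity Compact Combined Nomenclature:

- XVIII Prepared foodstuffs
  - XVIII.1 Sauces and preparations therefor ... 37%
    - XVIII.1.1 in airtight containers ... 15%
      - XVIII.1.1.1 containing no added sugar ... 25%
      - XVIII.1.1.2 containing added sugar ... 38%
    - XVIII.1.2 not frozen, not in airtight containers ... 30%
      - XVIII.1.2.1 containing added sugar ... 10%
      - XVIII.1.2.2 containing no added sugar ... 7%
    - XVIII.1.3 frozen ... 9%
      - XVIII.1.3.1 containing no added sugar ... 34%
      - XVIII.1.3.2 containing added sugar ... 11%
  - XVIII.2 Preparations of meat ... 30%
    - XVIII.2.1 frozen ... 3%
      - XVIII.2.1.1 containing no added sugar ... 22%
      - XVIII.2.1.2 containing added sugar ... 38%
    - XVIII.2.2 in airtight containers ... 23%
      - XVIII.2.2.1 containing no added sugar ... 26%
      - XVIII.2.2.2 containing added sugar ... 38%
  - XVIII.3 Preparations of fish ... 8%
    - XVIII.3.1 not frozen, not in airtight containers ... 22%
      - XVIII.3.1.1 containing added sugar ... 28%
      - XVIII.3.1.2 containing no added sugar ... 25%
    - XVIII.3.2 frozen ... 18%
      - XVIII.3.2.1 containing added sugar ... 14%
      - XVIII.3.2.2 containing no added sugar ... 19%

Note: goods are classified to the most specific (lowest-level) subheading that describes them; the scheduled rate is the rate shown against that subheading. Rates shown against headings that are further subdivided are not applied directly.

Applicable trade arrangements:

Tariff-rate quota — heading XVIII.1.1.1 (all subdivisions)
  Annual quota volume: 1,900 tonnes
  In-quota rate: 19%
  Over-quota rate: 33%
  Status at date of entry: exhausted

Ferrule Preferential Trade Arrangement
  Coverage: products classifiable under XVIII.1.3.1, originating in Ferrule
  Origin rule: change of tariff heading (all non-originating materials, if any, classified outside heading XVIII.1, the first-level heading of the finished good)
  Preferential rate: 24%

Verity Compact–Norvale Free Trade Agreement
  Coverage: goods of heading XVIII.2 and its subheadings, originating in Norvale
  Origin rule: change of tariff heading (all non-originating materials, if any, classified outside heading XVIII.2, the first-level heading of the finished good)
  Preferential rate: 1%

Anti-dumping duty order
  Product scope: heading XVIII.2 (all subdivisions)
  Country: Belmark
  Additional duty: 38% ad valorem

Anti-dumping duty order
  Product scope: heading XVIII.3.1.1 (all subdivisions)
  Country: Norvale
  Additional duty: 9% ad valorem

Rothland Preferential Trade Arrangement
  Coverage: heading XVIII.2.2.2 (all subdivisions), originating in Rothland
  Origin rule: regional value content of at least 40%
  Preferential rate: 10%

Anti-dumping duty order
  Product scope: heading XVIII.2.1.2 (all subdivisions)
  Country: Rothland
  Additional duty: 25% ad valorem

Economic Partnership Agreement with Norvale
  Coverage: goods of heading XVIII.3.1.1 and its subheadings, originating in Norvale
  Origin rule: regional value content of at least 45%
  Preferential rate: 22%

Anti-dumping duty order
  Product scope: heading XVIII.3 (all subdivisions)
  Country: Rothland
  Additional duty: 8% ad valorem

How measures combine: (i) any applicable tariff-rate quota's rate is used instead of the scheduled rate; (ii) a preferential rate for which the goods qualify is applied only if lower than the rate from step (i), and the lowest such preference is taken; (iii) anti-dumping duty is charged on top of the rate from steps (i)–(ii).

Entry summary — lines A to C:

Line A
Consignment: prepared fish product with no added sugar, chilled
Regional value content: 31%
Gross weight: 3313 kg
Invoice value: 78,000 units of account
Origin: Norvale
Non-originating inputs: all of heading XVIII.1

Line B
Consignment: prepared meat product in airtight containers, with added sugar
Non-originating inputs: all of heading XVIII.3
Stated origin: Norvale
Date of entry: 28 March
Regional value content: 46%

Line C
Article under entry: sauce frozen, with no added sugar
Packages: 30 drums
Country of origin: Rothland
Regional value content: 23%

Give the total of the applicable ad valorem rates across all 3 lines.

Line A: prepared fish product → XVIII.3; chilled → XVIII.3.1; with no added sugar → XVIII.3.1.2. Scheduled 25%. Norvale agreement on XVIII.2: XVIII.3.1.2 not covered; Norvale agreement on XVIII.3.1.1: XVIII.3.1.2 not covered. → 25%.
Line B: prepared meat product → XVIII.2; in airtight containers → XVIII.2.2; with added sugar → XVIII.2.2.2. Scheduled 38%. Norvale agreement on XVIII.2: CTH met → 1% available; Norvale agreement on XVIII.3.1.1: XVIII.2.2.2 not covered; preferential 1%. → 1%.
Line C: sauce → XVIII.1; frozen → XVIII.1.3; with no added sugar → XVIII.1.3.1. Scheduled 34%. Rothland agreement on XVIII.2.2.2: XVIII.1.3.1 not covered. → 34%.
Sum: 25% + 1% + 34% = 60%.

60%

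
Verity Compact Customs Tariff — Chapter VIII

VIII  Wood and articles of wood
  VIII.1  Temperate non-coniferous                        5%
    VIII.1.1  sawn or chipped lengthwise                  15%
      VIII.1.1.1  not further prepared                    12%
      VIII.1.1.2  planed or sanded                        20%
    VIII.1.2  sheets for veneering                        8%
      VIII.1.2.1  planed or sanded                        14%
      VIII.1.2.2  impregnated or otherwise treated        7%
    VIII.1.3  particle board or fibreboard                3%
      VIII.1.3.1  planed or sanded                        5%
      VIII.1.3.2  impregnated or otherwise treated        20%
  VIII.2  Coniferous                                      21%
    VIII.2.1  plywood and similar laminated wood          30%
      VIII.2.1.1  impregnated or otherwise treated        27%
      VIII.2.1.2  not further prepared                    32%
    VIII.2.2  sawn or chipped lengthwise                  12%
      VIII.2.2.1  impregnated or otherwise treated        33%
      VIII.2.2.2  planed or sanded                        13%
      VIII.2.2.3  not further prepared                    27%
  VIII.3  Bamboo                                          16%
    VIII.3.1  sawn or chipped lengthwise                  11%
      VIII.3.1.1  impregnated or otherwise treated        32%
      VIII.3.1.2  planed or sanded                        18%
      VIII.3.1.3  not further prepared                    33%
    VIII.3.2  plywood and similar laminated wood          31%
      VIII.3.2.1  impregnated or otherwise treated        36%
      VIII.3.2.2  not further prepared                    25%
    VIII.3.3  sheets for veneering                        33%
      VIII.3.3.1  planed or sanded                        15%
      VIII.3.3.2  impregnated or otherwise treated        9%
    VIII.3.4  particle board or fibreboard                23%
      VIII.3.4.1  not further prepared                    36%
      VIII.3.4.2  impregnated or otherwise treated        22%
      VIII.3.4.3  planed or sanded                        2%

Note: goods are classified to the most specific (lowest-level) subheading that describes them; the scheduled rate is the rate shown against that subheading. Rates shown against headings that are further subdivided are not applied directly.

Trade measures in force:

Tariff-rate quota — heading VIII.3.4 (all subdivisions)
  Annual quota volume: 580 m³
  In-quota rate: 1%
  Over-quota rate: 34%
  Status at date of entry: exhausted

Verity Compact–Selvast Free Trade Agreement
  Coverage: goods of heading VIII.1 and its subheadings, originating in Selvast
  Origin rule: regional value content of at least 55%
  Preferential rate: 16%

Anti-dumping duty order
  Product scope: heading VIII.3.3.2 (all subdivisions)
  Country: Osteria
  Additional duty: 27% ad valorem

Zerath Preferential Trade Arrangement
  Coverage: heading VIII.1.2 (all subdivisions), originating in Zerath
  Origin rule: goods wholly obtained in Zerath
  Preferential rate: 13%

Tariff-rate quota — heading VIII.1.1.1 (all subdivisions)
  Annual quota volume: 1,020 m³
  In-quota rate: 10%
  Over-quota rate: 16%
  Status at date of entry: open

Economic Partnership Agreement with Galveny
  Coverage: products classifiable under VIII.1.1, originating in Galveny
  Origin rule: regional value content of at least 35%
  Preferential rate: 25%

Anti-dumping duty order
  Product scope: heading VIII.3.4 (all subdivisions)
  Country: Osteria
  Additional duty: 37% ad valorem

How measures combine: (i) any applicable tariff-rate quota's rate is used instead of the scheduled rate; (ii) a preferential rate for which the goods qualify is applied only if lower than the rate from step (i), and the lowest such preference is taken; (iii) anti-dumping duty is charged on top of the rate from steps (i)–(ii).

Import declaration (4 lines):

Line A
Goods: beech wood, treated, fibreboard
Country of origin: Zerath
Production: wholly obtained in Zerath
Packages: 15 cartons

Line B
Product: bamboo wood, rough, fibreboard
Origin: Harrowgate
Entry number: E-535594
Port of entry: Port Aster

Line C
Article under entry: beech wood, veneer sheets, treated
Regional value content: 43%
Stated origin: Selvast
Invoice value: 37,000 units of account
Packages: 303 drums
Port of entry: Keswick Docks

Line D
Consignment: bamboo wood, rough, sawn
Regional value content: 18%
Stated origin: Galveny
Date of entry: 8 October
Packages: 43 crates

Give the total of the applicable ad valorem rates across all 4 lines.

Line A: beech → VIII.1; fibreboard → VIII.1.3; treated → VIII.1.3.2. Scheduled 20%. Zerath agreement on VIII.1.2: VIII.1.3.2 not covered. → 20%.
Line B: bamboo → VIII.3; fibreboard → VIII.3.4; rough → VIII.3.4.1. Scheduled 36%. quota on VIII.3.4 exhausted → over-quota 34%. → 34%.
Line C: beech → VIII.1; veneer sheets → VIII.1.2; treated → VIII.1.2.2. Scheduled 7%. Selvast agreement on VIII.1: RVC < 55%. → 7%.
Line D: bamboo → VIII.3; sawn → VIII.3.1; rough → VIII.3.1.3. Scheduled 33%. Galveny agreement on VIII.1.1: VIII.3.1.3 not covered. → 33%.
Sum: 20% + 34% + 7% + 33% = 94%.

94%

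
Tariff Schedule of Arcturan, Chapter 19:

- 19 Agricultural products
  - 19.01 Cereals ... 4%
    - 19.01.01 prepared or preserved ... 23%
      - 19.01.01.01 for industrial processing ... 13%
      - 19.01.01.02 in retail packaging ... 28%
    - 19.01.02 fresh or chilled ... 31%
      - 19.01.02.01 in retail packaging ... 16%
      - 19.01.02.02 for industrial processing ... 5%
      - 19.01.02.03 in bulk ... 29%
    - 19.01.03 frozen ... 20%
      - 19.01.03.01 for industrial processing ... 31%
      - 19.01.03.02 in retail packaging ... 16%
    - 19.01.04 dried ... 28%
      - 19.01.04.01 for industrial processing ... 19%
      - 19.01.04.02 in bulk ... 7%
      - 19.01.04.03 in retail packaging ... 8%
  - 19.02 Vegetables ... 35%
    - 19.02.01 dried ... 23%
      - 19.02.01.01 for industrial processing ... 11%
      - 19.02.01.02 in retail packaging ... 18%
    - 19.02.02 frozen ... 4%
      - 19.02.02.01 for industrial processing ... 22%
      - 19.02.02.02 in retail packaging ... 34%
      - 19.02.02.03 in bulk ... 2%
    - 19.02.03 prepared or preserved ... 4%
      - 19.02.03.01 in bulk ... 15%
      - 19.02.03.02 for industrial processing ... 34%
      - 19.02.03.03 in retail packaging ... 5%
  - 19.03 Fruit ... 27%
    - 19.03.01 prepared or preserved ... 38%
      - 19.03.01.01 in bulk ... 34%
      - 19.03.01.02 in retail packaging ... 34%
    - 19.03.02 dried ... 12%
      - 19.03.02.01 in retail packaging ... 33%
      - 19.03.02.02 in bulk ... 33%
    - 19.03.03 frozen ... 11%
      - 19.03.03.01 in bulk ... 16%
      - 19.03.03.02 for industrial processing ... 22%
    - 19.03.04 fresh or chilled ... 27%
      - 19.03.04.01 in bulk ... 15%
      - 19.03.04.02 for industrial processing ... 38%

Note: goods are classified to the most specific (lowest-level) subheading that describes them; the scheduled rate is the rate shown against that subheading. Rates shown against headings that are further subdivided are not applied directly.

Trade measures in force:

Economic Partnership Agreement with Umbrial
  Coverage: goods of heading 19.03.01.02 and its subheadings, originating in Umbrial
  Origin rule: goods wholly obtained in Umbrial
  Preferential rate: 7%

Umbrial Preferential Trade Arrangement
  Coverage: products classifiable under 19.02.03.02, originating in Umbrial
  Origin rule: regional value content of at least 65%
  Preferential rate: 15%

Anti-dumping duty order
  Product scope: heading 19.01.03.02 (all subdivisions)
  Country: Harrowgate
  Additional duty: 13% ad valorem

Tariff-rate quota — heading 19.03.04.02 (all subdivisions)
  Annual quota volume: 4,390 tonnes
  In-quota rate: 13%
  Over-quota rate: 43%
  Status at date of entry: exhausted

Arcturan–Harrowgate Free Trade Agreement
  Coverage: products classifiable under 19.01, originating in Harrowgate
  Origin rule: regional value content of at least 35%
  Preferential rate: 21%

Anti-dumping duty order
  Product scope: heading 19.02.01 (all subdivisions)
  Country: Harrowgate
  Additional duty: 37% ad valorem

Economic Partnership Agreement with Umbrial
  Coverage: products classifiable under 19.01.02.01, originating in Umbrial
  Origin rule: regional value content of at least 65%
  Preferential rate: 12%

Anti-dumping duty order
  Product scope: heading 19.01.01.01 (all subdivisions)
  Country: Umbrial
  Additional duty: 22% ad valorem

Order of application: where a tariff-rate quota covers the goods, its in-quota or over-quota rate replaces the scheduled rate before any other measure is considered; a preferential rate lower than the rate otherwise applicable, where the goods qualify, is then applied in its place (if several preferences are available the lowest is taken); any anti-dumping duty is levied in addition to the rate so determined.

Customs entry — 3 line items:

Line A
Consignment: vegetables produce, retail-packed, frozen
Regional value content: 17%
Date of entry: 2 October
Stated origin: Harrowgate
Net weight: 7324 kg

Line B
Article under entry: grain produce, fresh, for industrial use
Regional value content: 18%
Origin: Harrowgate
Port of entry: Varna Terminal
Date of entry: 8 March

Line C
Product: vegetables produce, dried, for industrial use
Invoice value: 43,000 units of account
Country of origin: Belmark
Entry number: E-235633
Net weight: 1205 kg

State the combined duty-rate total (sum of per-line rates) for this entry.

Line A: vegetables → 19.02; frozen → 19.02.02; retail-packed → 19.02.02.02. Scheduled 34%. Harrowgate agreement on 19.01: 19.02.02.02 not covered. → 34%.
Line B: grain → 19.01; fresh → 19.01.02; for industrial use → 19.01.02.02. Scheduled 5%. Harrowgate agreement on 19.01: RVC < 35%. → 5%.
Line C: vegetables → 19.02; dried → 19.02.01; for industrial use → 19.02.01.01. Scheduled 11%. No special measure applies. → 11%.
Sum: 34% + 5% + 11% = 50%.

50%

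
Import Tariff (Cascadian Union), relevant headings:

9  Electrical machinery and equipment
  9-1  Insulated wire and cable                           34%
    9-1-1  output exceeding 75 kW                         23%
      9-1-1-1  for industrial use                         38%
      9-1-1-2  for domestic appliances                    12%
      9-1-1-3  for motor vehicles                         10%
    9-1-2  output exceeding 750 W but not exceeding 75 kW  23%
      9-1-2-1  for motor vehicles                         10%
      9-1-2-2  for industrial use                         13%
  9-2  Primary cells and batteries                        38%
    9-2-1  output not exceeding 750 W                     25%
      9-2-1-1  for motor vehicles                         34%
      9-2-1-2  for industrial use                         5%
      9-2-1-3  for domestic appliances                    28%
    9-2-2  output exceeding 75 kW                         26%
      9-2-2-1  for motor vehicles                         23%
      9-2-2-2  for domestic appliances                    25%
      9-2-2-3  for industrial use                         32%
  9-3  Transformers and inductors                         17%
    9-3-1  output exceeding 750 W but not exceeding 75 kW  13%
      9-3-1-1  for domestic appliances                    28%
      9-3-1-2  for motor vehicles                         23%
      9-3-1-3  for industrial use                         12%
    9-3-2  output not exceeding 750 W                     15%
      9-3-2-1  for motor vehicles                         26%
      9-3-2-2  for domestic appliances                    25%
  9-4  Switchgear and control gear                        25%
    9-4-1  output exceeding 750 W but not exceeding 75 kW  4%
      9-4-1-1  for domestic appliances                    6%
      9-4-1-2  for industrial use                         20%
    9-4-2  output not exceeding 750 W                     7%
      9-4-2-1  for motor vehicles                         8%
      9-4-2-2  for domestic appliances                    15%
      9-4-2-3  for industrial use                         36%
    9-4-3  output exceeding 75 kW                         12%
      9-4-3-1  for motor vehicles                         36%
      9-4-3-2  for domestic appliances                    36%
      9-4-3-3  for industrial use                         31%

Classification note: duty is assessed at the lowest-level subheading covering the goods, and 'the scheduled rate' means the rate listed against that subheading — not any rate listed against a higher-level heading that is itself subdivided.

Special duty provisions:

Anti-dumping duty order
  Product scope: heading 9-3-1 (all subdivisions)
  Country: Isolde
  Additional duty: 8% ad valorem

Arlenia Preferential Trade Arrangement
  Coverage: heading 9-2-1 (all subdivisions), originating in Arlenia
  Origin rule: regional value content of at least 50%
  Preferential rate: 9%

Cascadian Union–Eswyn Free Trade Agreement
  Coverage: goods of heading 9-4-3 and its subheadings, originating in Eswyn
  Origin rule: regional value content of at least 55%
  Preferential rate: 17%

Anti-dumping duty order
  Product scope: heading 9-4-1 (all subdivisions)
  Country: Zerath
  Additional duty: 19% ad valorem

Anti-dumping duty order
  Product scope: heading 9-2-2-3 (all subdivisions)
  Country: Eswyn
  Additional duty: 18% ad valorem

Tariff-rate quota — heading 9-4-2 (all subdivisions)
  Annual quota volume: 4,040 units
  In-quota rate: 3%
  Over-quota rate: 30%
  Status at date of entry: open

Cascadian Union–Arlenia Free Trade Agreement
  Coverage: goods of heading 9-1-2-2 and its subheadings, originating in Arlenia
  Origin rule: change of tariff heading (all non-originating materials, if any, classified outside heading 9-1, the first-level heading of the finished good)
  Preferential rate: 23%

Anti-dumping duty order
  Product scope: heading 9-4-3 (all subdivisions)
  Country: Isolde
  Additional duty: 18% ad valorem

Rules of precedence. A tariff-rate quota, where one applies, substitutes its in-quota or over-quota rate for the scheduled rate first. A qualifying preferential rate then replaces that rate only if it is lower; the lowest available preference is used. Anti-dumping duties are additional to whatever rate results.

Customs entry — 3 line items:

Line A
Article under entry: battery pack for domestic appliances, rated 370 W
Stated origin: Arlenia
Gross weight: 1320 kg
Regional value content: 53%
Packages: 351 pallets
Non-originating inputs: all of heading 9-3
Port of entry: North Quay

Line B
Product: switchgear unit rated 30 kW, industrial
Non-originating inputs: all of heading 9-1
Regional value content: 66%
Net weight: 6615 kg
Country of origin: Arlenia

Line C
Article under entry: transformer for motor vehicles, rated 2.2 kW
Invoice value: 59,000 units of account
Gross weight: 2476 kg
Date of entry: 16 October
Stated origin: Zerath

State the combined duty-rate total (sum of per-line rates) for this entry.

Line A: battery pack → 9-2; rated 370 W → 9-2-1; for domestic appliances → 9-2-1-3. Scheduled 28%. Arlenia agreement on 9-2-1: RVC ≥ 50% → 9% available; Arlenia agreement on 9-1-2-2: 9-2-1-3 not covered; preferential 9%. → 9%.
Line B: switchgear unit → 9-4; rated 30 kW → 9-4-1; industrial → 9-4-1-2. Scheduled 20%. Arlenia agreement on 9-2-1: 9-4-1-2 not covered; Arlenia agreement on 9-1-2-2: 9-4-1-2 not covered. → 20%.
Line C: transformer → 9-3; rated 2.2 kW → 9-3-1; for motor vehicles → 9-3-1-2. Scheduled 23%. No special measure applies. → 23%.
Sum: 9% + 20% + 23% = 52%.

52%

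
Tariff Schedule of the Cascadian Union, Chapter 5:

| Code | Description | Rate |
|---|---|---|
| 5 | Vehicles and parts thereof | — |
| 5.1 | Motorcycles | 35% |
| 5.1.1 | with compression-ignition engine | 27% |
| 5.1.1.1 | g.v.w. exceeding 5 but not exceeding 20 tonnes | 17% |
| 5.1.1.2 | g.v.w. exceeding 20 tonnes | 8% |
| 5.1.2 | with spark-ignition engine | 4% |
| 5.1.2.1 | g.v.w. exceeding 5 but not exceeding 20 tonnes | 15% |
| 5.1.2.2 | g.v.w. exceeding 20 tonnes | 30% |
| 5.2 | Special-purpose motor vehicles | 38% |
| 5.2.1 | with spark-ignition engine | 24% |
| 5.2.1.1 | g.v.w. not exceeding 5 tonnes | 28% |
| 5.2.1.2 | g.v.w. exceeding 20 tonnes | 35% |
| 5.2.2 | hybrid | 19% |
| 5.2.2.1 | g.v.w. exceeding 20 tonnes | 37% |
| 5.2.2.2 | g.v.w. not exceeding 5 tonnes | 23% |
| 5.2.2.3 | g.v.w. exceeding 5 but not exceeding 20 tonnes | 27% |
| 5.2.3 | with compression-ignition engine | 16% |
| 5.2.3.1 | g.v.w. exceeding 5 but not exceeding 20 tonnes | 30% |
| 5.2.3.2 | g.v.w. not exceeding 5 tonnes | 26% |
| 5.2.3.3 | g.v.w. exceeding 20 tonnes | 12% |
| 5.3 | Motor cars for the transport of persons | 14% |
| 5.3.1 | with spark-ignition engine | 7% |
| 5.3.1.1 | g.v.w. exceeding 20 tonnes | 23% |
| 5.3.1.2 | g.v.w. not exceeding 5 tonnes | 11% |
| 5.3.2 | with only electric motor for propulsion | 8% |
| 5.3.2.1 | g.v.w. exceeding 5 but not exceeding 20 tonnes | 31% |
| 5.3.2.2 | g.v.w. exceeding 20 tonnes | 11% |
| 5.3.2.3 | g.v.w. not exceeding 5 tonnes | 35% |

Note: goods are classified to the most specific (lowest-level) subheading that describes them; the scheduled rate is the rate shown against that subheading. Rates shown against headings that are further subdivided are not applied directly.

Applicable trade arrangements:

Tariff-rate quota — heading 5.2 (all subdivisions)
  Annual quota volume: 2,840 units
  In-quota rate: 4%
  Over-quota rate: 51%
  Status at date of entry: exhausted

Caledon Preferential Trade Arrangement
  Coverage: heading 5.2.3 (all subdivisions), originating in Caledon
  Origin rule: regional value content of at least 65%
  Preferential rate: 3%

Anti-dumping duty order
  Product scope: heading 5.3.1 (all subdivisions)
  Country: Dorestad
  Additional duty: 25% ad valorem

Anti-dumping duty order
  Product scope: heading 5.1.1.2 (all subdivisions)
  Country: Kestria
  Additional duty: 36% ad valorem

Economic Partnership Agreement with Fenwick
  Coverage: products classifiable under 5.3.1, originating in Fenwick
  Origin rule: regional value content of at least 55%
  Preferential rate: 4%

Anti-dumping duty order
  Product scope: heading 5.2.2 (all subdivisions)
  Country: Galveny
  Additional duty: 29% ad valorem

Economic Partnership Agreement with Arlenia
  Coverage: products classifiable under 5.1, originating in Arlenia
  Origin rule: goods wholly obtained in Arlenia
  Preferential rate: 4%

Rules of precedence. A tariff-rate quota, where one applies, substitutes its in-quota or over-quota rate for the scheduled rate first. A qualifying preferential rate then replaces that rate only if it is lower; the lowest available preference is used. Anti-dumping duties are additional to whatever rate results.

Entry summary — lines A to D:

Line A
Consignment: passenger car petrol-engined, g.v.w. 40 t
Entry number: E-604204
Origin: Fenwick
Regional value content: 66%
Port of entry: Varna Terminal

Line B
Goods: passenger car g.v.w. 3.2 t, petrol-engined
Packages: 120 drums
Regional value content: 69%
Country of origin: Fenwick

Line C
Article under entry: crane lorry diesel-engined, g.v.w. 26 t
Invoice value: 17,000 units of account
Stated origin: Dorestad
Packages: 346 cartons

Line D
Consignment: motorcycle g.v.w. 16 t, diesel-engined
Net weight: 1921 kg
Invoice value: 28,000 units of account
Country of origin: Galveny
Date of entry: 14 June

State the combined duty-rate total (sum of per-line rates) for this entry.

76%

Line A: passenger car → 5.3; petrol-engined → 5.3.1; g.v.w. 40 t → 5.3.1.1. Scheduled 23%. Fenwick agreement on 5.3.1: RVC ≥ 55% → 4% available; preferential 4%. → 4%.
Line B: passenger car → 5.3; petrol-engined → 5.3.1; g.v.w. 3.2 t → 5.3.1.2. Scheduled 11%. Fenwick agreement on 5.3.1: RVC ≥ 55% → 4% available; preferential 4%. → 4%.
Line C: crane lorry → 5.2; diesel-engined → 5.2.3; g.v.w. 26 t → 5.2.3.3. Scheduled 12%. quota on 5.2 exhausted → over-quota 51%. → 51%.
Line D: motorcycle → 5.1; diesel-engined → 5.1.1; g.v.w. 16 t → 5.1.1.1. Scheduled 17%. No special measure applies. → 17%.
Sum: 4% + 4% + 51% + 17% = 76%.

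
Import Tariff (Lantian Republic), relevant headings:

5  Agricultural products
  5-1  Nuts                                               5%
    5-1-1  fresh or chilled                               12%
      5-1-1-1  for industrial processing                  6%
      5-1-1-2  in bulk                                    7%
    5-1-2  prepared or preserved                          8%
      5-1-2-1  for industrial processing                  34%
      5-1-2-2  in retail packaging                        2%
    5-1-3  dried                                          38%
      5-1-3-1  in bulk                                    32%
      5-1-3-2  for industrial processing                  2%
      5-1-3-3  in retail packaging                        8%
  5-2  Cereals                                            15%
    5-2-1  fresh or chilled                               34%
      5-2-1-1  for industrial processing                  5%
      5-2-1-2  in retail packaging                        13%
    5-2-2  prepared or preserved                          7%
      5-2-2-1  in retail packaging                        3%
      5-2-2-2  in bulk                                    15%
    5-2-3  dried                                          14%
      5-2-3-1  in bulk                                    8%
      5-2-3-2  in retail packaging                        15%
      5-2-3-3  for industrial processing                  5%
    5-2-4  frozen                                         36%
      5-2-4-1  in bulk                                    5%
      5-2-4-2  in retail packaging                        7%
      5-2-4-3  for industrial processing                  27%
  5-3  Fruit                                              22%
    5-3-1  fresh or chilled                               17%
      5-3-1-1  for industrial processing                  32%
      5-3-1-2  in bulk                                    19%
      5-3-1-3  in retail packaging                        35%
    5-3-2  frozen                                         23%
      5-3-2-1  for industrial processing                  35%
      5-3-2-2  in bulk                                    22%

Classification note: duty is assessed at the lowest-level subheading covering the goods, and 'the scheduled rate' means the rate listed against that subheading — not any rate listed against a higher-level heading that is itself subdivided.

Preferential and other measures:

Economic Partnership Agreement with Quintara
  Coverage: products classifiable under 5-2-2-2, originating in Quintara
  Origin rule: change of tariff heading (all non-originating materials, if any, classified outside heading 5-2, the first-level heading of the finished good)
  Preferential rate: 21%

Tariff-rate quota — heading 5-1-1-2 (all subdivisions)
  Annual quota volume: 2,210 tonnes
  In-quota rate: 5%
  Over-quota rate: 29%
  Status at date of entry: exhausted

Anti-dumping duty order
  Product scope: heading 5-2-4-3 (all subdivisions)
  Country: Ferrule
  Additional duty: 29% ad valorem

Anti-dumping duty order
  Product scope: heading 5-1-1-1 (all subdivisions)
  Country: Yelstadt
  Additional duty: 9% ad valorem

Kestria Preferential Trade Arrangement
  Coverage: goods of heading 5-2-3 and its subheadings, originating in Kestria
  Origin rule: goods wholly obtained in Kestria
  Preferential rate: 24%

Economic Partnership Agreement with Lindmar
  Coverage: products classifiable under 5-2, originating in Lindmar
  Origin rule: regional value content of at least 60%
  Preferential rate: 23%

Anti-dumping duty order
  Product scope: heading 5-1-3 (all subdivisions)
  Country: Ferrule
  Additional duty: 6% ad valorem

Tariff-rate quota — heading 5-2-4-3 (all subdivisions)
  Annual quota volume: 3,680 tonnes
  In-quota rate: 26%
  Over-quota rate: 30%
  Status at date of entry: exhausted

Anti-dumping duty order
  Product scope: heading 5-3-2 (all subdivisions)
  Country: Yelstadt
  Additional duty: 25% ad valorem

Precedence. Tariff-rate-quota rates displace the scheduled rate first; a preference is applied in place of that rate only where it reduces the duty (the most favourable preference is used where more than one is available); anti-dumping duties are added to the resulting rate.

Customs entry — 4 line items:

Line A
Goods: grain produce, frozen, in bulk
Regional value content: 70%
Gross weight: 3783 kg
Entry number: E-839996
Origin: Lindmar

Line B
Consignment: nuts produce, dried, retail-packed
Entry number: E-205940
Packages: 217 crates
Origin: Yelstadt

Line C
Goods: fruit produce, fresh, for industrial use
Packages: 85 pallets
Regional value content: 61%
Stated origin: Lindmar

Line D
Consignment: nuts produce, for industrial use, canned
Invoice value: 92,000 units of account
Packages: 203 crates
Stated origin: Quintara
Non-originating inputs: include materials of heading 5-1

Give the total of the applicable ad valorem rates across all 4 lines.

79%

Line A: grain → 5-2; frozen → 5-2-4; in bulk → 5-2-4-1. Scheduled 5%. Lindmar agreement on 5-2: RVC ≥ 60% → 23% available; preference 23% not lower than 5% → no reduction. → 5%.
Line B: nuts → 5-1; dried → 5-1-3; retail-packed → 5-1-3-3. Scheduled 8%. No special measure applies. → 8%.
Line C: fruit → 5-3; fresh → 5-3-1; for industrial use → 5-3-1-1. Scheduled 32%. Lindmar agreement on 5-2: 5-3-1-1 not covered. → 32%.
Line D: nuts → 5-1; canned → 5-1-2; for industrial use → 5-1-2-1. Scheduled 34%. Quintara agreement on 5-2-2-2: 5-1-2-1 not covered. → 34%.
Sum: 5% + 8% + 32% + 34% = 79%.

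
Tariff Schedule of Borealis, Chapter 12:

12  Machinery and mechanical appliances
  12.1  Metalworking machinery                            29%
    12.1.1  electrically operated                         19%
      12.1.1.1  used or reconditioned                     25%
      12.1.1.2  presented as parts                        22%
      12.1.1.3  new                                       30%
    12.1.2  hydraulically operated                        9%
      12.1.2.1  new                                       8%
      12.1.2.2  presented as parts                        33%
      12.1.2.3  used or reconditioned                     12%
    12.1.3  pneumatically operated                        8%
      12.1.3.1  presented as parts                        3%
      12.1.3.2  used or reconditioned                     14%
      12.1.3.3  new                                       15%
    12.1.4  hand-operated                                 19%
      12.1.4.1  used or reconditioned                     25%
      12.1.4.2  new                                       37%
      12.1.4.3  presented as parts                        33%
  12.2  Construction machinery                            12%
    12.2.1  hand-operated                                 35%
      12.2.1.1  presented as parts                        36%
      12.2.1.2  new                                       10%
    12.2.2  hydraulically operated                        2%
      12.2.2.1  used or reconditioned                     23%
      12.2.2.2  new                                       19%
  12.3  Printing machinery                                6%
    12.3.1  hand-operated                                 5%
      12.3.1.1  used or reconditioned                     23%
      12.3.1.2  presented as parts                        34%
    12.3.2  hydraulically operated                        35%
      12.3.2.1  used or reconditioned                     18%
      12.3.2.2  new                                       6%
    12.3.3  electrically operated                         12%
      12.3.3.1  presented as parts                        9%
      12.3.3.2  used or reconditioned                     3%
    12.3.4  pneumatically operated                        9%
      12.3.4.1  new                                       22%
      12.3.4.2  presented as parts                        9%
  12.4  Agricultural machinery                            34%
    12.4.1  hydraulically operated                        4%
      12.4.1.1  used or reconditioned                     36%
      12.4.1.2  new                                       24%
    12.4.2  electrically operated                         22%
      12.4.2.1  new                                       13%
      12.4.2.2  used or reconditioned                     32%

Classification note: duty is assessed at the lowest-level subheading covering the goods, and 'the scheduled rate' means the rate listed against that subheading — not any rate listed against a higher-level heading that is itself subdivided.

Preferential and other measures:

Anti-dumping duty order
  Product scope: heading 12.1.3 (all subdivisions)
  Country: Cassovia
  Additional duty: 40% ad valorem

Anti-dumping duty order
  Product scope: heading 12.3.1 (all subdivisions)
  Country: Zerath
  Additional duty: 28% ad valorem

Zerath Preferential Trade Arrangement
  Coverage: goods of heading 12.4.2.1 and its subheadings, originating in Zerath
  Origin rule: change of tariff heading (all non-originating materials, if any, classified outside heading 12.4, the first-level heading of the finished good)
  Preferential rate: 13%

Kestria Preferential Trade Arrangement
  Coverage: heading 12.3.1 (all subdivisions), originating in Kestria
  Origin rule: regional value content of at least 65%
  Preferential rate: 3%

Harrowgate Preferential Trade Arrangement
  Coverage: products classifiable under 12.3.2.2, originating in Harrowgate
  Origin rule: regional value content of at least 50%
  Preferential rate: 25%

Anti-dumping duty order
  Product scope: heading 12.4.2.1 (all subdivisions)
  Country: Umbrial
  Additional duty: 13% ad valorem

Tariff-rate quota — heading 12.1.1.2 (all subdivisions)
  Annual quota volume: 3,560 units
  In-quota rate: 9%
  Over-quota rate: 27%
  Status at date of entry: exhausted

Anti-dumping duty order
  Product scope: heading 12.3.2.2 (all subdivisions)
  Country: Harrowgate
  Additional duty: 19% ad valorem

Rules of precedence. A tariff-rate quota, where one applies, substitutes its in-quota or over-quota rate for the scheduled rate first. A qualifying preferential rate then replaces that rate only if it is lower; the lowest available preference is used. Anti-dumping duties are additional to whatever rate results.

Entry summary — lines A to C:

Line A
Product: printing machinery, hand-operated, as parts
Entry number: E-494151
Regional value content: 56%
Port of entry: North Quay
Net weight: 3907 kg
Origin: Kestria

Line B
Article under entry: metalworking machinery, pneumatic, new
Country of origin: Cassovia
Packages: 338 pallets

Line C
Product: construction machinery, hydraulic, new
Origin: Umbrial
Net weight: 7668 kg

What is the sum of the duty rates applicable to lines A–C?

Line A: printing → 12.3; hand-operated → 12.3.1; as parts → 12.3.1.2. Scheduled 34%. Kestria agreement on 12.3.1: RVC < 65%. → 34%.
Line B: metalworking → 12.1; pneumatic → 12.1.3; new → 12.1.3.3. Scheduled 15%. anti-dumping (Cassovia, 12.1.3): +40%; total 15% + 40% = 55%. → 55%.
Line C: construction → 12.2; hydraulic → 12.2.2; new → 12.2.2.2. Scheduled 19%. No special measure applies. → 19%.
Sum: 34% + 55% + 19% = 108%.

108%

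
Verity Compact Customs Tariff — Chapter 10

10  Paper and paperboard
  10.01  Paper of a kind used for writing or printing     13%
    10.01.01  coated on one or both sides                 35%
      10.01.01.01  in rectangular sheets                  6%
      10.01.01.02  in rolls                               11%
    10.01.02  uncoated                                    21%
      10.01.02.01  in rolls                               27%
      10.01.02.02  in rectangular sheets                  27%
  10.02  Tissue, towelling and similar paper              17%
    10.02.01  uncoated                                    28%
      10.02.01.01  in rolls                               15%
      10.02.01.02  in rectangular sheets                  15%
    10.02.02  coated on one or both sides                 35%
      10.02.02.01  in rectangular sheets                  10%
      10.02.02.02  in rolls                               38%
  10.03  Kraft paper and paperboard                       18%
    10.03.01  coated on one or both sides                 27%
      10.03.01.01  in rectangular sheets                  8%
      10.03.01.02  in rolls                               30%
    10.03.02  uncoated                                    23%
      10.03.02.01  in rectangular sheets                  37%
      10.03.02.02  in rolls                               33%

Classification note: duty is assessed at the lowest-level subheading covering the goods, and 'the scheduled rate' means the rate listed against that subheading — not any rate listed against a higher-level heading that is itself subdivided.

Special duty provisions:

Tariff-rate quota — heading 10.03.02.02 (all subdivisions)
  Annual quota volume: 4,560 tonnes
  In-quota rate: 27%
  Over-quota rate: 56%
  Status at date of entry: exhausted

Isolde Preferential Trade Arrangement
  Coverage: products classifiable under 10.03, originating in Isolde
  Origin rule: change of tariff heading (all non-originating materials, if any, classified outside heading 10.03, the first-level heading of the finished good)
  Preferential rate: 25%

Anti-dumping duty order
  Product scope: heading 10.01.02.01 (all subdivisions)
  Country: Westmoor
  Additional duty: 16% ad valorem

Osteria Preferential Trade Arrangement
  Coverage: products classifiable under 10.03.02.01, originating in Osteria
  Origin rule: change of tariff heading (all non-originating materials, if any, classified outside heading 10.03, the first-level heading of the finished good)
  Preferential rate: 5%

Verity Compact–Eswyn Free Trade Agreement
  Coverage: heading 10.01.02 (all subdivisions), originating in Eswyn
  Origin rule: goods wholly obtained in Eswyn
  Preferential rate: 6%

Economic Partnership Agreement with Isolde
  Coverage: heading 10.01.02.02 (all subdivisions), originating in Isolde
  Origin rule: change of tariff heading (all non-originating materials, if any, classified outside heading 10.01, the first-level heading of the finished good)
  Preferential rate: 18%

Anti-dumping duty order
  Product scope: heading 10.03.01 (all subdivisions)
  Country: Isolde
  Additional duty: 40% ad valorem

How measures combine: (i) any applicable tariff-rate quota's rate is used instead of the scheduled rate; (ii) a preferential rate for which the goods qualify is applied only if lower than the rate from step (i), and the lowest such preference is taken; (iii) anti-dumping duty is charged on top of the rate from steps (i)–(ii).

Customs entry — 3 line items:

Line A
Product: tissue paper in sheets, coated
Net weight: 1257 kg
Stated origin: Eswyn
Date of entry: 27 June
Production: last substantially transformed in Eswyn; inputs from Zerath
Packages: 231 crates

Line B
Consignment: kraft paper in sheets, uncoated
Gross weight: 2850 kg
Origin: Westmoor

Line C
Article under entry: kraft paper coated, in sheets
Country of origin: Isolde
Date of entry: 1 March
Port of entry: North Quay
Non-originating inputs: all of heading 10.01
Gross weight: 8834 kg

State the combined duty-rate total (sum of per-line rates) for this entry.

Line A: tissue paper → 10.02; coated → 10.02.02; in sheets → 10.02.02.01. Scheduled 10%. Eswyn agreement on 10.01.02: 10.02.02.01 not covered. → 10%.
Line B: kraft paper → 10.03; uncoated → 10.03.02; in sheets → 10.03.02.01. Scheduled 37%. No special measure applies. → 37%.
Line C: kraft paper → 10.03; coated → 10.03.01; in sheets → 10.03.01.01. Scheduled 8%. Isolde agreement on 10.03: CTH met → 25% available; Isolde agreement on 10.01.02.02: 10.03.01.01 not covered; preference 25% not lower than 8% → no reduction; anti-dumping (Isolde, 10.03.01): +40%; total 8% + 40% = 48%. → 48%.
Sum: 10% + 37% + 48% = 95%.

95%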